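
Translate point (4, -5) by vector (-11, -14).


Translation: (x+dx, y+dy) = (4+-11, -5+-14) = (-7, -19)

(-7, -19)


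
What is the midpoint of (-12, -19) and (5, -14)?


Midpoint = ((-12+5)/2, (-19+-14)/2) = (-3.5, -16.5)

(-3.5, -16.5)


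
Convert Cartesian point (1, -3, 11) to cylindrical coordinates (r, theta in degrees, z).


r = sqrt(1^2 + (-3)^2) = 3.1623
theta = atan2(-3, 1) = 288.4349 deg
z = 11

r = 3.1623, theta = 288.4349 deg, z = 11


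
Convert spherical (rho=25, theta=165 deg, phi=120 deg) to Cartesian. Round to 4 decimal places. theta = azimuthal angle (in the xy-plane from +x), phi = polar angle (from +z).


x = 25 * sin(120) * cos(165) = -20.9129
y = 25 * sin(120) * sin(165) = 5.6036
z = 25 * cos(120) = -12.5

(-20.9129, 5.6036, -12.5)


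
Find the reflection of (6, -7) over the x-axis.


Reflection across x-axis: (x, y) -> (x, -y)
(6, -7) -> (6, 7)

(6, 7)


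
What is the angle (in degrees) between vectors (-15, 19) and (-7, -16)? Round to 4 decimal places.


dot = -15*-7 + 19*-16 = -199
|u| = 24.2074, |v| = 17.4642
cos(angle) = -0.4707
angle = 118.0805 degrees

118.0805 degrees


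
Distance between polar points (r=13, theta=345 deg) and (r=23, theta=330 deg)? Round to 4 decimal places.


d = sqrt(r1^2 + r2^2 - 2*r1*r2*cos(t2-t1))
d = sqrt(13^2 + 23^2 - 2*13*23*cos(330-345)) = 10.9716

10.9716


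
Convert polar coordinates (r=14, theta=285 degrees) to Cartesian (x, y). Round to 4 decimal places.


x = 14 * cos(285) = 3.6235
y = 14 * sin(285) = -13.523

(3.6235, -13.523)


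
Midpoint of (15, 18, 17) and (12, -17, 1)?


Midpoint = ((15+12)/2, (18+-17)/2, (17+1)/2) = (13.5, 0.5, 9)

(13.5, 0.5, 9)


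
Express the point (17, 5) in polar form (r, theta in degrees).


r = sqrt(17^2 + 5^2) = 17.72
theta = atan2(5, 17) = 16.3895 degrees

r = 17.72, theta = 16.3895 degrees


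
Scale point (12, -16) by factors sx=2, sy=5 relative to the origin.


Scaling: (x*sx, y*sy) = (12*2, -16*5) = (24, -80)

(24, -80)


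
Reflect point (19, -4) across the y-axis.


Reflection across y-axis: (x, y) -> (-x, y)
(19, -4) -> (-19, -4)

(-19, -4)


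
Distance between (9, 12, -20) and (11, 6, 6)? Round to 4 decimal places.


d = sqrt((11-9)^2 + (6-12)^2 + (6--20)^2) = 26.7582

26.7582


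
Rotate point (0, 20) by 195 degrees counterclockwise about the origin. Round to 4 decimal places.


x' = 0*cos(195) - 20*sin(195) = 5.1764
y' = 0*sin(195) + 20*cos(195) = -19.3185

(5.1764, -19.3185)


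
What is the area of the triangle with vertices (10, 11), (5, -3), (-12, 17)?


Area = |x1(y2-y3) + x2(y3-y1) + x3(y1-y2)| / 2
= |10*(-3-17) + 5*(17-11) + -12*(11--3)| / 2
= 169

169


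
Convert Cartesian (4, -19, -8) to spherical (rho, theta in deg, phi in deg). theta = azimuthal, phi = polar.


rho = sqrt(4^2 + (-19)^2 + (-8)^2) = 21
theta = atan2(-19, 4) = 281.8887 deg
phi = acos(-8/21) = 112.3927 deg

rho = 21, theta = 281.8887 deg, phi = 112.3927 deg


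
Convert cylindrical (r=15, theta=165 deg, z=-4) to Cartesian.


x = 15 * cos(165) = -14.4889
y = 15 * sin(165) = 3.8823
z = -4

(-14.4889, 3.8823, -4)


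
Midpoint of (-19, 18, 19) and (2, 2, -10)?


Midpoint = ((-19+2)/2, (18+2)/2, (19+-10)/2) = (-8.5, 10, 4.5)

(-8.5, 10, 4.5)


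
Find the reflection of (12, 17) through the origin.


Reflection through origin: (x, y) -> (-x, -y)
(12, 17) -> (-12, -17)

(-12, -17)


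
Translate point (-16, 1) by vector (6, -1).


Translation: (x+dx, y+dy) = (-16+6, 1+-1) = (-10, 0)

(-10, 0)


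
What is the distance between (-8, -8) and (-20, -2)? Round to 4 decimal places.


d = sqrt((-20--8)^2 + (-2--8)^2) = 13.4164

13.4164


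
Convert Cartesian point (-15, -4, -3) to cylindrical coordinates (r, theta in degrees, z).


r = sqrt((-15)^2 + (-4)^2) = 15.5242
theta = atan2(-4, -15) = 194.9314 deg
z = -3

r = 15.5242, theta = 194.9314 deg, z = -3


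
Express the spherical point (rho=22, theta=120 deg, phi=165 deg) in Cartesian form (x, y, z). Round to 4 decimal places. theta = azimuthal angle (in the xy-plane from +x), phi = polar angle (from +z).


x = 22 * sin(165) * cos(120) = -2.847
y = 22 * sin(165) * sin(120) = 4.9312
z = 22 * cos(165) = -21.2504

(-2.847, 4.9312, -21.2504)


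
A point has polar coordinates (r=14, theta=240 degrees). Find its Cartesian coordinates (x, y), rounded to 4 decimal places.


x = 14 * cos(240) = -7
y = 14 * sin(240) = -12.1244

(-7, -12.1244)


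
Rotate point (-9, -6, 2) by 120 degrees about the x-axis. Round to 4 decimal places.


x' = -9
y' = -6*cos(120) - 2*sin(120) = 1.2679
z' = -6*sin(120) + 2*cos(120) = -6.1962

(-9, 1.2679, -6.1962)


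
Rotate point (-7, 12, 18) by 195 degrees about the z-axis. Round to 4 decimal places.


x' = -7*cos(195) - 12*sin(195) = 9.8673
y' = -7*sin(195) + 12*cos(195) = -9.7794
z' = 18

(9.8673, -9.7794, 18)


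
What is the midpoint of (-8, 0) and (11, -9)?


Midpoint = ((-8+11)/2, (0+-9)/2) = (1.5, -4.5)

(1.5, -4.5)


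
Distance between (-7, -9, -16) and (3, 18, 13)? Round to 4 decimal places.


d = sqrt((3--7)^2 + (18--9)^2 + (13--16)^2) = 40.8656

40.8656


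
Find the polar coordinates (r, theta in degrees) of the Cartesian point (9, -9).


r = sqrt(9^2 + (-9)^2) = 12.7279
theta = atan2(-9, 9) = 315 degrees

r = 12.7279, theta = 315 degrees


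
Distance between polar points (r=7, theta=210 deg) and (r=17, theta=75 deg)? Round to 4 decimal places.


d = sqrt(r1^2 + r2^2 - 2*r1*r2*cos(t2-t1))
d = sqrt(7^2 + 17^2 - 2*7*17*cos(75-210)) = 22.5009

22.5009


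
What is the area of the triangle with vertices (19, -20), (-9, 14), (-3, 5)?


Area = |x1(y2-y3) + x2(y3-y1) + x3(y1-y2)| / 2
= |19*(14-5) + -9*(5--20) + -3*(-20-14)| / 2
= 24

24


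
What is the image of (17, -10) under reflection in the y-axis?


Reflection across y-axis: (x, y) -> (-x, y)
(17, -10) -> (-17, -10)

(-17, -10)


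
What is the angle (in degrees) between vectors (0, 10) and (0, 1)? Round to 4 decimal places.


dot = 0*0 + 10*1 = 10
|u| = 10, |v| = 1
cos(angle) = 1
angle = 0 degrees

0 degrees


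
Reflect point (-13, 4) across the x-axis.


Reflection across x-axis: (x, y) -> (x, -y)
(-13, 4) -> (-13, -4)

(-13, -4)


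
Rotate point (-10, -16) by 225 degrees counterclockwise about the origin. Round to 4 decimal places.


x' = -10*cos(225) - -16*sin(225) = -4.2426
y' = -10*sin(225) + -16*cos(225) = 18.3848

(-4.2426, 18.3848)


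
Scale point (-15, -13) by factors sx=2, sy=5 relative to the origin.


Scaling: (x*sx, y*sy) = (-15*2, -13*5) = (-30, -65)

(-30, -65)


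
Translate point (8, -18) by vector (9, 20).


Translation: (x+dx, y+dy) = (8+9, -18+20) = (17, 2)

(17, 2)


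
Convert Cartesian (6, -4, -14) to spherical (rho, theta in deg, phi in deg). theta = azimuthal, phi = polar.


rho = sqrt(6^2 + (-4)^2 + (-14)^2) = 15.748
theta = atan2(-4, 6) = 326.3099 deg
phi = acos(-14/15.748) = 152.748 deg

rho = 15.748, theta = 326.3099 deg, phi = 152.748 deg


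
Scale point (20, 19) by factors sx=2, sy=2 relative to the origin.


Scaling: (x*sx, y*sy) = (20*2, 19*2) = (40, 38)

(40, 38)


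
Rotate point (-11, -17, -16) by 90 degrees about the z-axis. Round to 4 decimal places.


x' = -11*cos(90) - -17*sin(90) = 17
y' = -11*sin(90) + -17*cos(90) = -11
z' = -16

(17, -11, -16)


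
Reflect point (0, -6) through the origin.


Reflection through origin: (x, y) -> (-x, -y)
(0, -6) -> (0, 6)

(0, 6)


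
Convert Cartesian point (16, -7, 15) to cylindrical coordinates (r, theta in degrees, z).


r = sqrt(16^2 + (-7)^2) = 17.4642
theta = atan2(-7, 16) = 336.3706 deg
z = 15

r = 17.4642, theta = 336.3706 deg, z = 15


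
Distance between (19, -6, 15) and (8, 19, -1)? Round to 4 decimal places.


d = sqrt((8-19)^2 + (19--6)^2 + (-1-15)^2) = 31.6544

31.6544


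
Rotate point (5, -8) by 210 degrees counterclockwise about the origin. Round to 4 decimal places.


x' = 5*cos(210) - -8*sin(210) = -8.3301
y' = 5*sin(210) + -8*cos(210) = 4.4282

(-8.3301, 4.4282)


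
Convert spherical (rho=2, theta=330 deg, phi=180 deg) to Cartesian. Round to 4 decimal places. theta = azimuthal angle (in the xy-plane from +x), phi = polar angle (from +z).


x = 2 * sin(180) * cos(330) = 0
y = 2 * sin(180) * sin(330) = 0
z = 2 * cos(180) = -2

(0, 0, -2)


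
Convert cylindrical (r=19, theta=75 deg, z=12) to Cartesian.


x = 19 * cos(75) = 4.9176
y = 19 * sin(75) = 18.3526
z = 12

(4.9176, 18.3526, 12)


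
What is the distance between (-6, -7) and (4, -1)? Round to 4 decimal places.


d = sqrt((4--6)^2 + (-1--7)^2) = 11.6619

11.6619


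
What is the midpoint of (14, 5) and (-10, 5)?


Midpoint = ((14+-10)/2, (5+5)/2) = (2, 5)

(2, 5)


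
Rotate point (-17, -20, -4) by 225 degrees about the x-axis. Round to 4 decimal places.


x' = -17
y' = -20*cos(225) - -4*sin(225) = 11.3137
z' = -20*sin(225) + -4*cos(225) = 16.9706

(-17, 11.3137, 16.9706)


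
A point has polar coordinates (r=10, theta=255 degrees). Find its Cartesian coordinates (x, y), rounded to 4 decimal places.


x = 10 * cos(255) = -2.5882
y = 10 * sin(255) = -9.6593

(-2.5882, -9.6593)


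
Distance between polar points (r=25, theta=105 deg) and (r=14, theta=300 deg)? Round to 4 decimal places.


d = sqrt(r1^2 + r2^2 - 2*r1*r2*cos(t2-t1))
d = sqrt(25^2 + 14^2 - 2*25*14*cos(300-105)) = 38.693

38.693


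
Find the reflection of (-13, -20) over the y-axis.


Reflection across y-axis: (x, y) -> (-x, y)
(-13, -20) -> (13, -20)

(13, -20)


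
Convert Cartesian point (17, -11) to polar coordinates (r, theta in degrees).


r = sqrt(17^2 + (-11)^2) = 20.2485
theta = atan2(-11, 17) = 327.0948 degrees

r = 20.2485, theta = 327.0948 degrees


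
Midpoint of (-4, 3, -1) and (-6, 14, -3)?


Midpoint = ((-4+-6)/2, (3+14)/2, (-1+-3)/2) = (-5, 8.5, -2)

(-5, 8.5, -2)


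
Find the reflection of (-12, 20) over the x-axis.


Reflection across x-axis: (x, y) -> (x, -y)
(-12, 20) -> (-12, -20)

(-12, -20)


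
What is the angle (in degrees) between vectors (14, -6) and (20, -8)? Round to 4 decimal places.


dot = 14*20 + -6*-8 = 328
|u| = 15.2315, |v| = 21.5407
cos(angle) = 0.9997
angle = 1.3972 degrees

1.3972 degrees


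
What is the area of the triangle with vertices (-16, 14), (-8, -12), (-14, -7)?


Area = |x1(y2-y3) + x2(y3-y1) + x3(y1-y2)| / 2
= |-16*(-12--7) + -8*(-7-14) + -14*(14--12)| / 2
= 58

58


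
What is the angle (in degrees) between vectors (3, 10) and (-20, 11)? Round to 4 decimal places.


dot = 3*-20 + 10*11 = 50
|u| = 10.4403, |v| = 22.8254
cos(angle) = 0.2098
angle = 77.8885 degrees

77.8885 degrees


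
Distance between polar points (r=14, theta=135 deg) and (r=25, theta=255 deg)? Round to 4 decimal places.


d = sqrt(r1^2 + r2^2 - 2*r1*r2*cos(t2-t1))
d = sqrt(14^2 + 25^2 - 2*14*25*cos(255-135)) = 34.2199

34.2199


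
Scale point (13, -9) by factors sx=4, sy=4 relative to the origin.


Scaling: (x*sx, y*sy) = (13*4, -9*4) = (52, -36)

(52, -36)


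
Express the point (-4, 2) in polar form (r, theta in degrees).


r = sqrt((-4)^2 + 2^2) = 4.4721
theta = atan2(2, -4) = 153.4349 degrees

r = 4.4721, theta = 153.4349 degrees


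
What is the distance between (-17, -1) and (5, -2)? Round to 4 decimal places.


d = sqrt((5--17)^2 + (-2--1)^2) = 22.0227

22.0227


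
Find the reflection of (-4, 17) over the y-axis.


Reflection across y-axis: (x, y) -> (-x, y)
(-4, 17) -> (4, 17)

(4, 17)


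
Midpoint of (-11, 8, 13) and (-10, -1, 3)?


Midpoint = ((-11+-10)/2, (8+-1)/2, (13+3)/2) = (-10.5, 3.5, 8)

(-10.5, 3.5, 8)


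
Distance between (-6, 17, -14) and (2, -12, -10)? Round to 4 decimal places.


d = sqrt((2--6)^2 + (-12-17)^2 + (-10--14)^2) = 30.348

30.348


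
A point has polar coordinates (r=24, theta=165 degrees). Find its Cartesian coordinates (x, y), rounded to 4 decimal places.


x = 24 * cos(165) = -23.1822
y = 24 * sin(165) = 6.2117

(-23.1822, 6.2117)


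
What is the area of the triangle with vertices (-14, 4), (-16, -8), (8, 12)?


Area = |x1(y2-y3) + x2(y3-y1) + x3(y1-y2)| / 2
= |-14*(-8-12) + -16*(12-4) + 8*(4--8)| / 2
= 124

124


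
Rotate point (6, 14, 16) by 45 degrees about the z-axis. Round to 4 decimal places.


x' = 6*cos(45) - 14*sin(45) = -5.6569
y' = 6*sin(45) + 14*cos(45) = 14.1421
z' = 16

(-5.6569, 14.1421, 16)


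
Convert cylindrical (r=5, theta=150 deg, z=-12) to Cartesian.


x = 5 * cos(150) = -4.3301
y = 5 * sin(150) = 2.5
z = -12

(-4.3301, 2.5, -12)


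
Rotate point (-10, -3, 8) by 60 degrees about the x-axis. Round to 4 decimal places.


x' = -10
y' = -3*cos(60) - 8*sin(60) = -8.4282
z' = -3*sin(60) + 8*cos(60) = 1.4019

(-10, -8.4282, 1.4019)


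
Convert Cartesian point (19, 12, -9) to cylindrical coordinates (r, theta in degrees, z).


r = sqrt(19^2 + 12^2) = 22.4722
theta = atan2(12, 19) = 32.2756 deg
z = -9

r = 22.4722, theta = 32.2756 deg, z = -9


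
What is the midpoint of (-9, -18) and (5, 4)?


Midpoint = ((-9+5)/2, (-18+4)/2) = (-2, -7)

(-2, -7)


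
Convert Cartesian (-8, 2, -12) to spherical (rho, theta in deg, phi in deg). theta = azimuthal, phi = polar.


rho = sqrt((-8)^2 + 2^2 + (-12)^2) = 14.5602
theta = atan2(2, -8) = 165.9638 deg
phi = acos(-12/14.5602) = 145.5038 deg

rho = 14.5602, theta = 165.9638 deg, phi = 145.5038 deg


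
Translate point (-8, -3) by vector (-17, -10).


Translation: (x+dx, y+dy) = (-8+-17, -3+-10) = (-25, -13)

(-25, -13)


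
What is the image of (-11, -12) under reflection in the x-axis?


Reflection across x-axis: (x, y) -> (x, -y)
(-11, -12) -> (-11, 12)

(-11, 12)


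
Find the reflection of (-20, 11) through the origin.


Reflection through origin: (x, y) -> (-x, -y)
(-20, 11) -> (20, -11)

(20, -11)


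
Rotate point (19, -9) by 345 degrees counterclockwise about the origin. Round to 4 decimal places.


x' = 19*cos(345) - -9*sin(345) = 16.0232
y' = 19*sin(345) + -9*cos(345) = -13.6109

(16.0232, -13.6109)


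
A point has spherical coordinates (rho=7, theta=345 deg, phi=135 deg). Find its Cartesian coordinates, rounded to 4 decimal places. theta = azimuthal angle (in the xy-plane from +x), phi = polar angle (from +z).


x = 7 * sin(135) * cos(345) = 4.7811
y = 7 * sin(135) * sin(345) = -1.2811
z = 7 * cos(135) = -4.9497

(4.7811, -1.2811, -4.9497)


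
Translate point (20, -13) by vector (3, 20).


Translation: (x+dx, y+dy) = (20+3, -13+20) = (23, 7)

(23, 7)


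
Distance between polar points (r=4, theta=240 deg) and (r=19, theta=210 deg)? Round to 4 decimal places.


d = sqrt(r1^2 + r2^2 - 2*r1*r2*cos(t2-t1))
d = sqrt(4^2 + 19^2 - 2*4*19*cos(210-240)) = 15.6641

15.6641


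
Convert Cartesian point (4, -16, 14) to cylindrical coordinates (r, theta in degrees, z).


r = sqrt(4^2 + (-16)^2) = 16.4924
theta = atan2(-16, 4) = 284.0362 deg
z = 14

r = 16.4924, theta = 284.0362 deg, z = 14


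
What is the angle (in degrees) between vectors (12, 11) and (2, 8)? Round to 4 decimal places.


dot = 12*2 + 11*8 = 112
|u| = 16.2788, |v| = 8.2462
cos(angle) = 0.8343
angle = 33.4533 degrees

33.4533 degrees


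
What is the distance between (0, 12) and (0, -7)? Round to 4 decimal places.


d = sqrt((0-0)^2 + (-7-12)^2) = 19

19


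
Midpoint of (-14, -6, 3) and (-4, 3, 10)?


Midpoint = ((-14+-4)/2, (-6+3)/2, (3+10)/2) = (-9, -1.5, 6.5)

(-9, -1.5, 6.5)


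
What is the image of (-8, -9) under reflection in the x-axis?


Reflection across x-axis: (x, y) -> (x, -y)
(-8, -9) -> (-8, 9)

(-8, 9)


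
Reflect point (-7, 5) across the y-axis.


Reflection across y-axis: (x, y) -> (-x, y)
(-7, 5) -> (7, 5)

(7, 5)


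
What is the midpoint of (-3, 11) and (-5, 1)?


Midpoint = ((-3+-5)/2, (11+1)/2) = (-4, 6)

(-4, 6)


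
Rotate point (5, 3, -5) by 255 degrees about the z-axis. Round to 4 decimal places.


x' = 5*cos(255) - 3*sin(255) = 1.6037
y' = 5*sin(255) + 3*cos(255) = -5.6061
z' = -5

(1.6037, -5.6061, -5)


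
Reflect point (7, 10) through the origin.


Reflection through origin: (x, y) -> (-x, -y)
(7, 10) -> (-7, -10)

(-7, -10)


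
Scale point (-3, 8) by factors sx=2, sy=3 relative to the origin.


Scaling: (x*sx, y*sy) = (-3*2, 8*3) = (-6, 24)

(-6, 24)


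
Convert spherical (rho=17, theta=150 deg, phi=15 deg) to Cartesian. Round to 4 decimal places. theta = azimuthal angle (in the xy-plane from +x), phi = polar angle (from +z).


x = 17 * sin(15) * cos(150) = -3.8104
y = 17 * sin(15) * sin(150) = 2.2
z = 17 * cos(15) = 16.4207

(-3.8104, 2.2, 16.4207)


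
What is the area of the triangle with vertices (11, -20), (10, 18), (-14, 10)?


Area = |x1(y2-y3) + x2(y3-y1) + x3(y1-y2)| / 2
= |11*(18-10) + 10*(10--20) + -14*(-20-18)| / 2
= 460

460


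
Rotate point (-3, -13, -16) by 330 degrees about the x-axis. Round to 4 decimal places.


x' = -3
y' = -13*cos(330) - -16*sin(330) = -19.2583
z' = -13*sin(330) + -16*cos(330) = -7.3564

(-3, -19.2583, -7.3564)


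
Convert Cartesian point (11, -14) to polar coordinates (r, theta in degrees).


r = sqrt(11^2 + (-14)^2) = 17.8045
theta = atan2(-14, 11) = 308.1572 degrees

r = 17.8045, theta = 308.1572 degrees


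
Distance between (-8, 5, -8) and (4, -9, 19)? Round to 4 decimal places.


d = sqrt((4--8)^2 + (-9-5)^2 + (19--8)^2) = 32.6956

32.6956


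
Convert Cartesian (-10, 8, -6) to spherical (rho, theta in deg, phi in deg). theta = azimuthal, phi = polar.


rho = sqrt((-10)^2 + 8^2 + (-6)^2) = 14.1421
theta = atan2(8, -10) = 141.3402 deg
phi = acos(-6/14.1421) = 115.1041 deg

rho = 14.1421, theta = 141.3402 deg, phi = 115.1041 deg


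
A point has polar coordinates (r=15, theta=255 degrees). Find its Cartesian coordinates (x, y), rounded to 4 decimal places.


x = 15 * cos(255) = -3.8823
y = 15 * sin(255) = -14.4889

(-3.8823, -14.4889)


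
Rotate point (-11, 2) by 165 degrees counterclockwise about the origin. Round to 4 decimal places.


x' = -11*cos(165) - 2*sin(165) = 10.1075
y' = -11*sin(165) + 2*cos(165) = -4.7789

(10.1075, -4.7789)


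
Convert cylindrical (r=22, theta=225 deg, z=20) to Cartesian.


x = 22 * cos(225) = -15.5563
y = 22 * sin(225) = -15.5563
z = 20

(-15.5563, -15.5563, 20)


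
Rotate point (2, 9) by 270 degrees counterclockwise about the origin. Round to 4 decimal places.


x' = 2*cos(270) - 9*sin(270) = 9
y' = 2*sin(270) + 9*cos(270) = -2

(9, -2)


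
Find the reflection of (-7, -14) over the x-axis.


Reflection across x-axis: (x, y) -> (x, -y)
(-7, -14) -> (-7, 14)

(-7, 14)


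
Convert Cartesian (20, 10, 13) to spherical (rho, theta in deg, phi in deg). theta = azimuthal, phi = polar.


rho = sqrt(20^2 + 10^2 + 13^2) = 25.865
theta = atan2(10, 20) = 26.5651 deg
phi = acos(13/25.865) = 59.8272 deg

rho = 25.865, theta = 26.5651 deg, phi = 59.8272 deg


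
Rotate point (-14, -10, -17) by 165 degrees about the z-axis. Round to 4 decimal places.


x' = -14*cos(165) - -10*sin(165) = 16.1112
y' = -14*sin(165) + -10*cos(165) = 6.0358
z' = -17

(16.1112, 6.0358, -17)


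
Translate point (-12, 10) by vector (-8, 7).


Translation: (x+dx, y+dy) = (-12+-8, 10+7) = (-20, 17)

(-20, 17)


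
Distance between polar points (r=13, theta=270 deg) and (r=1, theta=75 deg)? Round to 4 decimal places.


d = sqrt(r1^2 + r2^2 - 2*r1*r2*cos(t2-t1))
d = sqrt(13^2 + 1^2 - 2*13*1*cos(75-270)) = 13.9683

13.9683


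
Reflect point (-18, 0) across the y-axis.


Reflection across y-axis: (x, y) -> (-x, y)
(-18, 0) -> (18, 0)

(18, 0)


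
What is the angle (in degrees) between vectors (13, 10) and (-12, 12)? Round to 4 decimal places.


dot = 13*-12 + 10*12 = -36
|u| = 16.4012, |v| = 16.9706
cos(angle) = -0.1293
angle = 97.4314 degrees

97.4314 degrees


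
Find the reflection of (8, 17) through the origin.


Reflection through origin: (x, y) -> (-x, -y)
(8, 17) -> (-8, -17)

(-8, -17)


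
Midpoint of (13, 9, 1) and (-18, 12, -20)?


Midpoint = ((13+-18)/2, (9+12)/2, (1+-20)/2) = (-2.5, 10.5, -9.5)

(-2.5, 10.5, -9.5)


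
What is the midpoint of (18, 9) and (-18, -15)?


Midpoint = ((18+-18)/2, (9+-15)/2) = (0, -3)

(0, -3)


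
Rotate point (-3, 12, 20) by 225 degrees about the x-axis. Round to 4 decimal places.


x' = -3
y' = 12*cos(225) - 20*sin(225) = 5.6569
z' = 12*sin(225) + 20*cos(225) = -22.6274

(-3, 5.6569, -22.6274)


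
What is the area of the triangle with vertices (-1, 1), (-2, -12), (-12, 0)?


Area = |x1(y2-y3) + x2(y3-y1) + x3(y1-y2)| / 2
= |-1*(-12-0) + -2*(0-1) + -12*(1--12)| / 2
= 71

71


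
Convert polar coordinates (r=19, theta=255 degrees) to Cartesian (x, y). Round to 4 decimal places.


x = 19 * cos(255) = -4.9176
y = 19 * sin(255) = -18.3526

(-4.9176, -18.3526)


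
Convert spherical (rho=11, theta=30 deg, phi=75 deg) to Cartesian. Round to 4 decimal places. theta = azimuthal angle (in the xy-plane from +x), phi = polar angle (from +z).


x = 11 * sin(75) * cos(30) = 9.2017
y = 11 * sin(75) * sin(30) = 5.3126
z = 11 * cos(75) = 2.847

(9.2017, 5.3126, 2.847)


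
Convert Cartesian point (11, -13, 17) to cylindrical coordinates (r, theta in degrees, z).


r = sqrt(11^2 + (-13)^2) = 17.0294
theta = atan2(-13, 11) = 310.2364 deg
z = 17

r = 17.0294, theta = 310.2364 deg, z = 17


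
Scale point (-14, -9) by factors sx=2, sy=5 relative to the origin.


Scaling: (x*sx, y*sy) = (-14*2, -9*5) = (-28, -45)

(-28, -45)


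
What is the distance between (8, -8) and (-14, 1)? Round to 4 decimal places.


d = sqrt((-14-8)^2 + (1--8)^2) = 23.7697

23.7697


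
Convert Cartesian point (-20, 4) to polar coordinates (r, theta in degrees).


r = sqrt((-20)^2 + 4^2) = 20.3961
theta = atan2(4, -20) = 168.6901 degrees

r = 20.3961, theta = 168.6901 degrees


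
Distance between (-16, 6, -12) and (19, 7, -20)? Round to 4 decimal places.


d = sqrt((19--16)^2 + (7-6)^2 + (-20--12)^2) = 35.9166

35.9166


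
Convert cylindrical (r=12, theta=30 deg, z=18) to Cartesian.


x = 12 * cos(30) = 10.3923
y = 12 * sin(30) = 6
z = 18

(10.3923, 6, 18)


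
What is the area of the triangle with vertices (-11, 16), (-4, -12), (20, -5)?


Area = |x1(y2-y3) + x2(y3-y1) + x3(y1-y2)| / 2
= |-11*(-12--5) + -4*(-5-16) + 20*(16--12)| / 2
= 360.5

360.5


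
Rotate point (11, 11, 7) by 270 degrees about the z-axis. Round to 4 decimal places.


x' = 11*cos(270) - 11*sin(270) = 11
y' = 11*sin(270) + 11*cos(270) = -11
z' = 7

(11, -11, 7)


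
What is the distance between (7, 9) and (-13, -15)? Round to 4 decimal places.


d = sqrt((-13-7)^2 + (-15-9)^2) = 31.241

31.241


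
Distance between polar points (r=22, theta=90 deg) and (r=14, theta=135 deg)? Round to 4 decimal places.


d = sqrt(r1^2 + r2^2 - 2*r1*r2*cos(t2-t1))
d = sqrt(22^2 + 14^2 - 2*22*14*cos(135-90)) = 15.634

15.634


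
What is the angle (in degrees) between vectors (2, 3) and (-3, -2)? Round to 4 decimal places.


dot = 2*-3 + 3*-2 = -12
|u| = 3.6056, |v| = 3.6056
cos(angle) = -0.9231
angle = 157.3801 degrees

157.3801 degrees


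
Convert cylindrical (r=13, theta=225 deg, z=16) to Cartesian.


x = 13 * cos(225) = -9.1924
y = 13 * sin(225) = -9.1924
z = 16

(-9.1924, -9.1924, 16)


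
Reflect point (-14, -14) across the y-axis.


Reflection across y-axis: (x, y) -> (-x, y)
(-14, -14) -> (14, -14)

(14, -14)


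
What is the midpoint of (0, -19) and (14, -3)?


Midpoint = ((0+14)/2, (-19+-3)/2) = (7, -11)

(7, -11)


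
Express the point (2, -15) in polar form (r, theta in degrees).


r = sqrt(2^2 + (-15)^2) = 15.1327
theta = atan2(-15, 2) = 277.5946 degrees

r = 15.1327, theta = 277.5946 degrees


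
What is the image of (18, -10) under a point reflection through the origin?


Reflection through origin: (x, y) -> (-x, -y)
(18, -10) -> (-18, 10)

(-18, 10)


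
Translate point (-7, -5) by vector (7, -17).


Translation: (x+dx, y+dy) = (-7+7, -5+-17) = (0, -22)

(0, -22)


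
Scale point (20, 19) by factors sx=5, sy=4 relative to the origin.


Scaling: (x*sx, y*sy) = (20*5, 19*4) = (100, 76)

(100, 76)


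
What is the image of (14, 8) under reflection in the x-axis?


Reflection across x-axis: (x, y) -> (x, -y)
(14, 8) -> (14, -8)

(14, -8)


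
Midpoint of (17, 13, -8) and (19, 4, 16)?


Midpoint = ((17+19)/2, (13+4)/2, (-8+16)/2) = (18, 8.5, 4)

(18, 8.5, 4)


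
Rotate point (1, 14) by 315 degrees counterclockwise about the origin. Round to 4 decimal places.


x' = 1*cos(315) - 14*sin(315) = 10.6066
y' = 1*sin(315) + 14*cos(315) = 9.1924

(10.6066, 9.1924)


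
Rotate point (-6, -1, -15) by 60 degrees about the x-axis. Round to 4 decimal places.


x' = -6
y' = -1*cos(60) - -15*sin(60) = 12.4904
z' = -1*sin(60) + -15*cos(60) = -8.366

(-6, 12.4904, -8.366)


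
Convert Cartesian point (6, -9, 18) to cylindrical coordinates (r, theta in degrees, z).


r = sqrt(6^2 + (-9)^2) = 10.8167
theta = atan2(-9, 6) = 303.6901 deg
z = 18

r = 10.8167, theta = 303.6901 deg, z = 18


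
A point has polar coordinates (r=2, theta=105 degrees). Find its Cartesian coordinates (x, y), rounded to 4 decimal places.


x = 2 * cos(105) = -0.5176
y = 2 * sin(105) = 1.9319

(-0.5176, 1.9319)


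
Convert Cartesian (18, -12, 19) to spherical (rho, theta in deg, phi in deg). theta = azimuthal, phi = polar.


rho = sqrt(18^2 + (-12)^2 + 19^2) = 28.7924
theta = atan2(-12, 18) = 326.3099 deg
phi = acos(19/28.7924) = 48.708 deg

rho = 28.7924, theta = 326.3099 deg, phi = 48.708 deg


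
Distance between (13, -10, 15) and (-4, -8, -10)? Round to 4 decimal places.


d = sqrt((-4-13)^2 + (-8--10)^2 + (-10-15)^2) = 30.2985

30.2985


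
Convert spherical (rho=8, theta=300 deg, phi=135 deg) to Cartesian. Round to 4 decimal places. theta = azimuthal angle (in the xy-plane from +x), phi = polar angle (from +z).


x = 8 * sin(135) * cos(300) = 2.8284
y = 8 * sin(135) * sin(300) = -4.899
z = 8 * cos(135) = -5.6569

(2.8284, -4.899, -5.6569)


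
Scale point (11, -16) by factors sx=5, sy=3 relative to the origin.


Scaling: (x*sx, y*sy) = (11*5, -16*3) = (55, -48)

(55, -48)


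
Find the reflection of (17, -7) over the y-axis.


Reflection across y-axis: (x, y) -> (-x, y)
(17, -7) -> (-17, -7)

(-17, -7)


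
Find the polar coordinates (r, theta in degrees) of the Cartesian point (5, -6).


r = sqrt(5^2 + (-6)^2) = 7.8102
theta = atan2(-6, 5) = 309.8056 degrees

r = 7.8102, theta = 309.8056 degrees


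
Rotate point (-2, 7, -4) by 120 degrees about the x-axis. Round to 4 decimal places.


x' = -2
y' = 7*cos(120) - -4*sin(120) = -0.0359
z' = 7*sin(120) + -4*cos(120) = 8.0622

(-2, -0.0359, 8.0622)


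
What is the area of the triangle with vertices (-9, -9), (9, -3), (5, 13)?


Area = |x1(y2-y3) + x2(y3-y1) + x3(y1-y2)| / 2
= |-9*(-3-13) + 9*(13--9) + 5*(-9--3)| / 2
= 156

156


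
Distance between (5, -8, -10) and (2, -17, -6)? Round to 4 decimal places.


d = sqrt((2-5)^2 + (-17--8)^2 + (-6--10)^2) = 10.2956

10.2956


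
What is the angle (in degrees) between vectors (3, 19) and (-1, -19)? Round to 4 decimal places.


dot = 3*-1 + 19*-19 = -364
|u| = 19.2354, |v| = 19.0263
cos(angle) = -0.9946
angle = 174.0402 degrees

174.0402 degrees


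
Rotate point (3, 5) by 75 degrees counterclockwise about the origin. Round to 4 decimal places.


x' = 3*cos(75) - 5*sin(75) = -4.0532
y' = 3*sin(75) + 5*cos(75) = 4.1919

(-4.0532, 4.1919)


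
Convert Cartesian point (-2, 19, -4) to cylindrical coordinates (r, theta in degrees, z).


r = sqrt((-2)^2 + 19^2) = 19.105
theta = atan2(19, -2) = 96.009 deg
z = -4

r = 19.105, theta = 96.009 deg, z = -4


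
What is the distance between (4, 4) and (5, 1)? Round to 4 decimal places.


d = sqrt((5-4)^2 + (1-4)^2) = 3.1623

3.1623


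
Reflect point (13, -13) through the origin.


Reflection through origin: (x, y) -> (-x, -y)
(13, -13) -> (-13, 13)

(-13, 13)


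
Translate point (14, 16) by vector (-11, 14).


Translation: (x+dx, y+dy) = (14+-11, 16+14) = (3, 30)

(3, 30)


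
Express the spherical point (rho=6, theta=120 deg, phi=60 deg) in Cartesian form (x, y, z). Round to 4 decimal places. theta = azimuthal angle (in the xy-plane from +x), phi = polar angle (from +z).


x = 6 * sin(60) * cos(120) = -2.5981
y = 6 * sin(60) * sin(120) = 4.5
z = 6 * cos(60) = 3

(-2.5981, 4.5, 3)


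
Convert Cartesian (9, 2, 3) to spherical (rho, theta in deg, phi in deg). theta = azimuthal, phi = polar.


rho = sqrt(9^2 + 2^2 + 3^2) = 9.6954
theta = atan2(2, 9) = 12.5288 deg
phi = acos(3/9.6954) = 71.9753 deg

rho = 9.6954, theta = 12.5288 deg, phi = 71.9753 deg


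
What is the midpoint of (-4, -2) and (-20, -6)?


Midpoint = ((-4+-20)/2, (-2+-6)/2) = (-12, -4)

(-12, -4)


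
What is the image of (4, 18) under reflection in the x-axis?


Reflection across x-axis: (x, y) -> (x, -y)
(4, 18) -> (4, -18)

(4, -18)


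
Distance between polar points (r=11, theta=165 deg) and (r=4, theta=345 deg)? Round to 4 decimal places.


d = sqrt(r1^2 + r2^2 - 2*r1*r2*cos(t2-t1))
d = sqrt(11^2 + 4^2 - 2*11*4*cos(345-165)) = 15

15


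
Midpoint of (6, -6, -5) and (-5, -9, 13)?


Midpoint = ((6+-5)/2, (-6+-9)/2, (-5+13)/2) = (0.5, -7.5, 4)

(0.5, -7.5, 4)


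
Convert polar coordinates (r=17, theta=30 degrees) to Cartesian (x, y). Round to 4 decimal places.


x = 17 * cos(30) = 14.7224
y = 17 * sin(30) = 8.5

(14.7224, 8.5)


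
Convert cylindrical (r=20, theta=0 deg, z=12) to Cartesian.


x = 20 * cos(0) = 20
y = 20 * sin(0) = 0
z = 12

(20, 0, 12)


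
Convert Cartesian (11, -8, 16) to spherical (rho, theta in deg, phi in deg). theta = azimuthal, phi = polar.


rho = sqrt(11^2 + (-8)^2 + 16^2) = 21
theta = atan2(-8, 11) = 323.9726 deg
phi = acos(16/21) = 40.3676 deg

rho = 21, theta = 323.9726 deg, phi = 40.3676 deg


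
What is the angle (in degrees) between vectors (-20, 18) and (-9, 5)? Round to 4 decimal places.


dot = -20*-9 + 18*5 = 270
|u| = 26.9072, |v| = 10.2956
cos(angle) = 0.9746
angle = 12.9326 degrees

12.9326 degrees


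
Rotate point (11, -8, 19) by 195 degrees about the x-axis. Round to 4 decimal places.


x' = 11
y' = -8*cos(195) - 19*sin(195) = 12.645
z' = -8*sin(195) + 19*cos(195) = -16.282

(11, 12.645, -16.282)


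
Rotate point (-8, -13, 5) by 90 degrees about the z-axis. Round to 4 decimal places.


x' = -8*cos(90) - -13*sin(90) = 13
y' = -8*sin(90) + -13*cos(90) = -8
z' = 5

(13, -8, 5)


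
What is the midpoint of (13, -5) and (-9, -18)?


Midpoint = ((13+-9)/2, (-5+-18)/2) = (2, -11.5)

(2, -11.5)


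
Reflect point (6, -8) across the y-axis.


Reflection across y-axis: (x, y) -> (-x, y)
(6, -8) -> (-6, -8)

(-6, -8)


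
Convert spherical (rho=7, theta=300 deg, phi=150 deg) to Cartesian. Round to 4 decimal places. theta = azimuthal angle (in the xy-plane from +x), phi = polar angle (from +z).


x = 7 * sin(150) * cos(300) = 1.75
y = 7 * sin(150) * sin(300) = -3.0311
z = 7 * cos(150) = -6.0622

(1.75, -3.0311, -6.0622)


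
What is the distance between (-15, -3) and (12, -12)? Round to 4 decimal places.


d = sqrt((12--15)^2 + (-12--3)^2) = 28.4605

28.4605


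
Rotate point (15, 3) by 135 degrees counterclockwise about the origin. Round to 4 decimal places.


x' = 15*cos(135) - 3*sin(135) = -12.7279
y' = 15*sin(135) + 3*cos(135) = 8.4853

(-12.7279, 8.4853)


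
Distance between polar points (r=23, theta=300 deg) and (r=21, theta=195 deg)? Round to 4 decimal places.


d = sqrt(r1^2 + r2^2 - 2*r1*r2*cos(t2-t1))
d = sqrt(23^2 + 21^2 - 2*23*21*cos(195-300)) = 34.9288

34.9288


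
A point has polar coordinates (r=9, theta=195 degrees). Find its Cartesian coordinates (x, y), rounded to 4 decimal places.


x = 9 * cos(195) = -8.6933
y = 9 * sin(195) = -2.3294

(-8.6933, -2.3294)


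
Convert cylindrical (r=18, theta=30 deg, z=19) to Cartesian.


x = 18 * cos(30) = 15.5885
y = 18 * sin(30) = 9
z = 19

(15.5885, 9, 19)


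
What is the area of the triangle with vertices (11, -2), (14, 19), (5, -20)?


Area = |x1(y2-y3) + x2(y3-y1) + x3(y1-y2)| / 2
= |11*(19--20) + 14*(-20--2) + 5*(-2-19)| / 2
= 36

36


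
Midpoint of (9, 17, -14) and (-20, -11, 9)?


Midpoint = ((9+-20)/2, (17+-11)/2, (-14+9)/2) = (-5.5, 3, -2.5)

(-5.5, 3, -2.5)


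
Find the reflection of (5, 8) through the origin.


Reflection through origin: (x, y) -> (-x, -y)
(5, 8) -> (-5, -8)

(-5, -8)


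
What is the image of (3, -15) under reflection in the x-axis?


Reflection across x-axis: (x, y) -> (x, -y)
(3, -15) -> (3, 15)

(3, 15)


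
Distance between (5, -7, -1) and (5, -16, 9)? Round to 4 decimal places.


d = sqrt((5-5)^2 + (-16--7)^2 + (9--1)^2) = 13.4536

13.4536


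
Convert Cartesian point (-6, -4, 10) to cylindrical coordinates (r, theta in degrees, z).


r = sqrt((-6)^2 + (-4)^2) = 7.2111
theta = atan2(-4, -6) = 213.6901 deg
z = 10

r = 7.2111, theta = 213.6901 deg, z = 10


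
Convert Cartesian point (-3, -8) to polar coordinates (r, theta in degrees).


r = sqrt((-3)^2 + (-8)^2) = 8.544
theta = atan2(-8, -3) = 249.444 degrees

r = 8.544, theta = 249.444 degrees


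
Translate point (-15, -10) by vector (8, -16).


Translation: (x+dx, y+dy) = (-15+8, -10+-16) = (-7, -26)

(-7, -26)


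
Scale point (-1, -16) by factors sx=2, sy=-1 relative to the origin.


Scaling: (x*sx, y*sy) = (-1*2, -16*-1) = (-2, 16)

(-2, 16)


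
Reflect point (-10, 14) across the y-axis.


Reflection across y-axis: (x, y) -> (-x, y)
(-10, 14) -> (10, 14)

(10, 14)


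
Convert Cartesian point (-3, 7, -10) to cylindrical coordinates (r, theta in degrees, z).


r = sqrt((-3)^2 + 7^2) = 7.6158
theta = atan2(7, -3) = 113.1986 deg
z = -10

r = 7.6158, theta = 113.1986 deg, z = -10


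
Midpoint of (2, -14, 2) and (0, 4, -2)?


Midpoint = ((2+0)/2, (-14+4)/2, (2+-2)/2) = (1, -5, 0)

(1, -5, 0)


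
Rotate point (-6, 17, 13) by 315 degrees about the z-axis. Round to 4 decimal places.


x' = -6*cos(315) - 17*sin(315) = 7.7782
y' = -6*sin(315) + 17*cos(315) = 16.2635
z' = 13

(7.7782, 16.2635, 13)


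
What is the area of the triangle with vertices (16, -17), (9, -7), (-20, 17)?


Area = |x1(y2-y3) + x2(y3-y1) + x3(y1-y2)| / 2
= |16*(-7-17) + 9*(17--17) + -20*(-17--7)| / 2
= 61

61


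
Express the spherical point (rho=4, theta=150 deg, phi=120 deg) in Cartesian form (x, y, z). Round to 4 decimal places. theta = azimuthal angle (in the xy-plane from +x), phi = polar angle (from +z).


x = 4 * sin(120) * cos(150) = -3
y = 4 * sin(120) * sin(150) = 1.7321
z = 4 * cos(120) = -2

(-3, 1.7321, -2)


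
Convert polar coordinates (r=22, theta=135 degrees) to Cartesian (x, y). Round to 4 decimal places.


x = 22 * cos(135) = -15.5563
y = 22 * sin(135) = 15.5563

(-15.5563, 15.5563)


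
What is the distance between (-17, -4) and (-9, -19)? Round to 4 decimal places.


d = sqrt((-9--17)^2 + (-19--4)^2) = 17

17


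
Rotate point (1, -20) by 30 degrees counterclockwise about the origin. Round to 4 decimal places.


x' = 1*cos(30) - -20*sin(30) = 10.866
y' = 1*sin(30) + -20*cos(30) = -16.8205

(10.866, -16.8205)


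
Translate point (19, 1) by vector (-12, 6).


Translation: (x+dx, y+dy) = (19+-12, 1+6) = (7, 7)

(7, 7)


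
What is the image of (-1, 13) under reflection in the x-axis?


Reflection across x-axis: (x, y) -> (x, -y)
(-1, 13) -> (-1, -13)

(-1, -13)


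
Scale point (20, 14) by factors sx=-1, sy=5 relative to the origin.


Scaling: (x*sx, y*sy) = (20*-1, 14*5) = (-20, 70)

(-20, 70)


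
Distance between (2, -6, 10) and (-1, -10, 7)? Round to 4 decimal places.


d = sqrt((-1-2)^2 + (-10--6)^2 + (7-10)^2) = 5.831

5.831


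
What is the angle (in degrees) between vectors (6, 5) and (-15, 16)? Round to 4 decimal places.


dot = 6*-15 + 5*16 = -10
|u| = 7.8102, |v| = 21.9317
cos(angle) = -0.0584
angle = 93.3468 degrees

93.3468 degrees


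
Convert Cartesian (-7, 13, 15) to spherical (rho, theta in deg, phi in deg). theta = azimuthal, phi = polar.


rho = sqrt((-7)^2 + 13^2 + 15^2) = 21.0476
theta = atan2(13, -7) = 118.3008 deg
phi = acos(15/21.0476) = 44.5473 deg

rho = 21.0476, theta = 118.3008 deg, phi = 44.5473 deg


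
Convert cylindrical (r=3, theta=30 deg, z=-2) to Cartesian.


x = 3 * cos(30) = 2.5981
y = 3 * sin(30) = 1.5
z = -2

(2.5981, 1.5, -2)


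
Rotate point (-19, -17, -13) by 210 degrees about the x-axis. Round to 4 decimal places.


x' = -19
y' = -17*cos(210) - -13*sin(210) = 8.2224
z' = -17*sin(210) + -13*cos(210) = 19.7583

(-19, 8.2224, 19.7583)


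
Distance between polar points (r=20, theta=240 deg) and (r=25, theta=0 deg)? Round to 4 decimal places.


d = sqrt(r1^2 + r2^2 - 2*r1*r2*cos(t2-t1))
d = sqrt(20^2 + 25^2 - 2*20*25*cos(0-240)) = 39.0512

39.0512


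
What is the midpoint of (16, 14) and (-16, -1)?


Midpoint = ((16+-16)/2, (14+-1)/2) = (0, 6.5)

(0, 6.5)


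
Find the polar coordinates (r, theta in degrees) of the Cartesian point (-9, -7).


r = sqrt((-9)^2 + (-7)^2) = 11.4018
theta = atan2(-7, -9) = 217.875 degrees

r = 11.4018, theta = 217.875 degrees


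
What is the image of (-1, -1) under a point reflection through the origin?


Reflection through origin: (x, y) -> (-x, -y)
(-1, -1) -> (1, 1)

(1, 1)


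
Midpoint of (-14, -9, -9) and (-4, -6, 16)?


Midpoint = ((-14+-4)/2, (-9+-6)/2, (-9+16)/2) = (-9, -7.5, 3.5)

(-9, -7.5, 3.5)


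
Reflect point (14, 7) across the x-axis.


Reflection across x-axis: (x, y) -> (x, -y)
(14, 7) -> (14, -7)

(14, -7)


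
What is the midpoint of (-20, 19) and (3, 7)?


Midpoint = ((-20+3)/2, (19+7)/2) = (-8.5, 13)

(-8.5, 13)


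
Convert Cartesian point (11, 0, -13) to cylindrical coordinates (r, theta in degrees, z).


r = sqrt(11^2 + 0^2) = 11
theta = atan2(0, 11) = 0 deg
z = -13

r = 11, theta = 0 deg, z = -13


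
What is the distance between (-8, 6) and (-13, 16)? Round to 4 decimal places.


d = sqrt((-13--8)^2 + (16-6)^2) = 11.1803

11.1803


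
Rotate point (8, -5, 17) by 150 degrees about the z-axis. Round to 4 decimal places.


x' = 8*cos(150) - -5*sin(150) = -4.4282
y' = 8*sin(150) + -5*cos(150) = 8.3301
z' = 17

(-4.4282, 8.3301, 17)


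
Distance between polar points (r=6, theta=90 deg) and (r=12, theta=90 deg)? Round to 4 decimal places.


d = sqrt(r1^2 + r2^2 - 2*r1*r2*cos(t2-t1))
d = sqrt(6^2 + 12^2 - 2*6*12*cos(90-90)) = 6

6


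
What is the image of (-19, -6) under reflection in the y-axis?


Reflection across y-axis: (x, y) -> (-x, y)
(-19, -6) -> (19, -6)

(19, -6)


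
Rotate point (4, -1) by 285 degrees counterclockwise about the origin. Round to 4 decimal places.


x' = 4*cos(285) - -1*sin(285) = 0.0694
y' = 4*sin(285) + -1*cos(285) = -4.1225

(0.0694, -4.1225)


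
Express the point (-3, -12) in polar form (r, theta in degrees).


r = sqrt((-3)^2 + (-12)^2) = 12.3693
theta = atan2(-12, -3) = 255.9638 degrees

r = 12.3693, theta = 255.9638 degrees


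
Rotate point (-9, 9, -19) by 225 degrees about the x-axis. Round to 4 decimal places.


x' = -9
y' = 9*cos(225) - -19*sin(225) = -19.799
z' = 9*sin(225) + -19*cos(225) = 7.0711

(-9, -19.799, 7.0711)


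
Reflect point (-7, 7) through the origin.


Reflection through origin: (x, y) -> (-x, -y)
(-7, 7) -> (7, -7)

(7, -7)
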